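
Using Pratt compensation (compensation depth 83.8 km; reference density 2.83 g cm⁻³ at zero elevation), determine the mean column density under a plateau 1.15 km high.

2.79 g cm⁻³

Pratt balance: ρ_ref D = ρ (D + h).
ρ = ρ_ref D/(D + h) = 2.83 × 83.8 km/(83.8 km + 1.15 km) = 2.79 g cm⁻³.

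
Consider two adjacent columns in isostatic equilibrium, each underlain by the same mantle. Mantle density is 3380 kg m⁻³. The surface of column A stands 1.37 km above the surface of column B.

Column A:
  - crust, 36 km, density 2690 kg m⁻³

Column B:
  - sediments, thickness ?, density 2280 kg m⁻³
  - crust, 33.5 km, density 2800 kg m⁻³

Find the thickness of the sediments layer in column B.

Take the compensation level at the base of the deeper column (depth z_c below the surface of column A) and equate Σ ρ_i t_i down to z_c; mantle fills any gap and the z_c terms cancel.
Column A: 36×2690 + (z_c − 36)×3380
Column B: 1.37×0 + x×2280 + 33.5×2800 + (z_c − 1.37 − 33.5 − x)×3380
The z_c×3380 term appears on both sides and cancels. Collect the known terms of each column as K = Σ(ρt)_known − 3380 × (depth of known layers): K_A = 96840 − 3380×36 = −24840; K_B = 93800 − 3380×(1.37 + 33.5) = −24060.6.
Balance: K_A = K_B − x×(3380 − 2280), so x = (K_B − K_A)/(3380 − 2280) = 779.4/1100 = 0.709 km.

0.709 km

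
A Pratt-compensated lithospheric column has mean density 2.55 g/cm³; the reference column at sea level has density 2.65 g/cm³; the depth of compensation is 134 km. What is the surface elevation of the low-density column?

ρ_ref D = ρ (D + h) → h = D (ρ_ref − ρ)/ρ.
h = 134 km × (2.65 − 2.55)/2.55 = 5.25 km.

5.25 km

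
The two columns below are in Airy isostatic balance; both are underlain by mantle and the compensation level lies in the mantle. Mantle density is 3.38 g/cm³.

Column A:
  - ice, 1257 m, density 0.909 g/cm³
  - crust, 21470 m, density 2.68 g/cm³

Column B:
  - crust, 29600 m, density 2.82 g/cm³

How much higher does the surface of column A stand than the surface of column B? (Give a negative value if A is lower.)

461 m

For any compensation level in the mantle, the mantle terms cancel and isostasy reduces to e = (Σt_A − Σt_B) − (Σ(ρt)_A − Σ(ρt)_B) / ρ_m.
Σt_A = 22727 m; Σt_B = 29600 m; Σ(ρt)_A = 58682.213; Σ(ρt)_B = 83472 (in m·g/cm³).
e = (22727 − 29600) − (58682.213 − 83472) / 3.38 = 461 m.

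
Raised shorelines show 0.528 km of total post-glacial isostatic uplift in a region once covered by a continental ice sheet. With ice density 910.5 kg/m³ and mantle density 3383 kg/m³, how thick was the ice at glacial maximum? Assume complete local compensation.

1.96 km

u = t ρ_ice/ρ_m → t = u ρ_m/ρ_ice = 0.528 km × 3383/910.5 = 1.96 km.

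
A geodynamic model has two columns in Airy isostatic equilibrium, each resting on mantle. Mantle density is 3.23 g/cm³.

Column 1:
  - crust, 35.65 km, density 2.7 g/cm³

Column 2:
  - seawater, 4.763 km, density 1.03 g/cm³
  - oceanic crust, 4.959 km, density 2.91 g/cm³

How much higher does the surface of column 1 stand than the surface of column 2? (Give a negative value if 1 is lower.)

2.11 km

For any compensation level in the mantle, the mantle terms cancel and isostasy reduces to e = (Σt_1 − Σt_2) − (Σ(ρt)_1 − Σ(ρt)_2) / ρ_m.
Σt_1 = 35.65 km; Σt_2 = 9.722 km; Σ(ρt)_1 = 96.255; Σ(ρt)_2 = 19.33658 (in km·g/cm³).
e = (35.65 − 9.722) − (96.255 − 19.33658) / 3.23 = 2.11 km.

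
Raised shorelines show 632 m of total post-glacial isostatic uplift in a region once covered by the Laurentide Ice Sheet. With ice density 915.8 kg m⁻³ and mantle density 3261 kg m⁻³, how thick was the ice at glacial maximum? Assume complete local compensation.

2250 m

u = t ρ_ice/ρ_m → t = u ρ_m/ρ_ice = 632 m × 3261/915.8 = 2250 m.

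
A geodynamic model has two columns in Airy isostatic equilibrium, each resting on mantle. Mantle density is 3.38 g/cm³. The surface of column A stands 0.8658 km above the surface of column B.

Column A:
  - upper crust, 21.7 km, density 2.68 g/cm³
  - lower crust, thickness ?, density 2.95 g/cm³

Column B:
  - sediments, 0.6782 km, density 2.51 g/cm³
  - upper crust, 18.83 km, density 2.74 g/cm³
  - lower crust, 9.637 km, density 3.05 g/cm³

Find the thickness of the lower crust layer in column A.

Take the compensation level at the base of the deeper column (depth z_c below the surface of column A) and equate Σ ρ_i t_i down to z_c; mantle fills any gap and the z_c terms cancel.
Column A: 21.7×2.68 + x×2.95 + (z_c − 21.7 − x)×3.38
Column B: 0.8658×0 + 0.6782×2.51 + 18.83×2.74 + 9.637×3.05 + (z_c − 0.8658 − 29.1452)×3.38
The z_c×3.38 term appears on both sides and cancels. Collect the known terms of each column as K = Σ(ρt)_known − 3.38 × (depth of known layers): K_A = 58.156 − 3.38×21.7 = −15.19; K_B = 82.689332 − 3.38×(0.8658 + 29.1452) = −18.747848.
Balance: K_A − x×(3.38 − 2.95) = K_B, so x = (K_A − K_B)/(3.38 − 2.95) = 3.55785/0.43 = 8.27 km.

8.27 km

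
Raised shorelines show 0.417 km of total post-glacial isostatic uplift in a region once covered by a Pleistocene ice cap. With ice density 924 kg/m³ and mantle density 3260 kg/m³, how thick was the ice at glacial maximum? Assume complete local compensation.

u = t ρ_ice/ρ_m → t = u ρ_m/ρ_ice = 0.417 km × 3260/924 = 1.47 km.

1.47 km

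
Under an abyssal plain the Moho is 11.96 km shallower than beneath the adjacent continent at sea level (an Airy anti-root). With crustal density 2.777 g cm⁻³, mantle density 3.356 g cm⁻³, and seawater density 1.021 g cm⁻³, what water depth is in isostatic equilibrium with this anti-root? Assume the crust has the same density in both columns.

Replacing a thickness d of crust by seawater at the top must be balanced by replacing crust with mantle at the base: d (ρ_c − ρ_w) = a (ρ_m − ρ_c).
d = a (ρ_m − ρ_c)/(ρ_c − ρ_w) = 11.96 km × 0.579/1.756 = 3.94 km.

3.94 km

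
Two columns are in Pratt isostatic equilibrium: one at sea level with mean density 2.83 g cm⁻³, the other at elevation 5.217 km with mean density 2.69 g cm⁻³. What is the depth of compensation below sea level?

ρ_ref D = ρ (D + h) → D (ρ_ref − ρ) = ρ h.
D = ρ h/(ρ_ref − ρ) = 2.69 × 5.217 km/(2.83 − 2.69) = 100 km.

100 km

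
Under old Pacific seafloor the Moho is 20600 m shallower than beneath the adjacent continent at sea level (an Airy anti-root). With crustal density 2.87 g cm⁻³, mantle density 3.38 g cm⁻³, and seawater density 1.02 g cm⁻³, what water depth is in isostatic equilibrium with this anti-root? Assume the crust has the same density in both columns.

5680 m

Replacing a thickness d of crust by seawater at the top must be balanced by replacing crust with mantle at the base: d (ρ_c − ρ_w) = a (ρ_m − ρ_c).
d = a (ρ_m − ρ_c)/(ρ_c − ρ_w) = 20600 m × 0.51/1.85 = 5680 m.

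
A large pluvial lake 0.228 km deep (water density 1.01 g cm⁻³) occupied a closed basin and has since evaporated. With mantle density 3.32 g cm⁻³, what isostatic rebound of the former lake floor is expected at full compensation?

u = d ρ_w/ρ_m = 0.228 km × 1.01/3.32 = 0.0694 km.

0.0694 km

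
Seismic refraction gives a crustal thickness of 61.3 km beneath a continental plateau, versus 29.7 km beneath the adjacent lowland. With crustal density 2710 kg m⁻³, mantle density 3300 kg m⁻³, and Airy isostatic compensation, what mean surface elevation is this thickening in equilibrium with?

Excess crust Δ = 61.3 km − 29.7 km = 31.6 km, split between elevation h and root r with h + r = Δ.
Airy balance ρ_c h = (ρ_m − ρ_c) r gives r = h ρ_c/(ρ_m − ρ_c), so h (1 + ρ_c/(ρ_m − ρ_c)) = Δ, i.e. h = Δ (ρ_m − ρ_c)/ρ_m.
h = 31.6 km × 590/3300 = 5.65 km.

5.65 km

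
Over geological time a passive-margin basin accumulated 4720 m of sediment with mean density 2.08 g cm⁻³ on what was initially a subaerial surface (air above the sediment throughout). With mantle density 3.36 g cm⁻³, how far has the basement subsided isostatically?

Subaerial load: s = t ρ_sed / ρ_m = 4720 m × 2.08/3.36 = 2920 m.

2920 m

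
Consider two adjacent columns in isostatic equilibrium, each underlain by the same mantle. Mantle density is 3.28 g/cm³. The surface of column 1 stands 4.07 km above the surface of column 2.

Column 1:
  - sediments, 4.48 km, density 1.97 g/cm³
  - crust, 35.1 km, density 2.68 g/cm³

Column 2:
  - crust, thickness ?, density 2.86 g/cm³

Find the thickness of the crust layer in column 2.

32.3 km

Take the compensation level at the base of the deeper column (depth z_c below the surface of column 1) and equate Σ ρ_i t_i down to z_c; mantle fills any gap and the z_c terms cancel.
Column 1: 4.48×1.97 + 35.1×2.68 + (z_c − 39.58)×3.28
Column 2: 4.07×0 + x×2.86 + (z_c − 4.07 − 0 − x)×3.28
The z_c×3.28 term appears on both sides and cancels. Collect the known terms of each column as K = Σ(ρt)_known − 3.28 × (depth of known layers): K_1 = 102.8936 − 3.28×39.58 = −26.9288; K_2 = 0 − 3.28×(4.07 + 0) = −13.3496.
Balance: K_1 = K_2 − x×(3.28 − 2.86), so x = (K_2 − K_1)/(3.28 − 2.86) = 13.5792/0.42 = 32.3 km.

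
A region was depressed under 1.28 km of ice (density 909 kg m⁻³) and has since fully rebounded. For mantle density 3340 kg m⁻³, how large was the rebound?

Removing the load lets mantle flow back in; uplift u satisfies ρ_ice t = ρ_m u.
u = t ρ_ice/ρ_m = 1.28 km × 909/3340 = 0.348 km.

0.348 km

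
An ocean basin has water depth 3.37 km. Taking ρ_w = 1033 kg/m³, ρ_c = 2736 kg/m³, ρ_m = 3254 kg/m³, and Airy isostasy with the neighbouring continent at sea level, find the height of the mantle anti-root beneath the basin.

Isostatic balance requires: replacing crust with seawater at the top is compensated by replacing crust with mantle at the base: d (ρ_c − ρ_w) = a (ρ_m − ρ_c).
a = d (ρ_c − ρ_w)/(ρ_m − ρ_c) = 3.37 km × 1703/518 = 11.1 km.

11.1 km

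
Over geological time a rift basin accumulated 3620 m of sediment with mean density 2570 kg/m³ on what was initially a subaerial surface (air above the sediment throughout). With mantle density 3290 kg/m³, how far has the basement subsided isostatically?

Subaerial load: s = t ρ_sed / ρ_m = 3620 m × 2570/3290 = 2830 m.

2830 m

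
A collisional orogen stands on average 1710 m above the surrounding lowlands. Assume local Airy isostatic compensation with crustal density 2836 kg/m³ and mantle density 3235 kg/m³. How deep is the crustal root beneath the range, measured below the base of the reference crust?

12200 m

Balancing pressure at the compensation depth: the weight of the topography is balanced by the buoyancy of the root, ρ_c h = (ρ_m − ρ_c) r.
r = h · ρ_c / (ρ_m − ρ_c) = 1710 m × 2836 / (3235 − 2836) = 12200 m.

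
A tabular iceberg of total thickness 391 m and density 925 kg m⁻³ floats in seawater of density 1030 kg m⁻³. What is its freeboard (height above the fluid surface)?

39.9 m

Floating equilibrium: submerged depth d = t ρ_obj/ρ_fluid = 391 m × 925/1030 = 351.1 m.
Freeboard = t − d = 391 m − 351.1 m = 39.9 m.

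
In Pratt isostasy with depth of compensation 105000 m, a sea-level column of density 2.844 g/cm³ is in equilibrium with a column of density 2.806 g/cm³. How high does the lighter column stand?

ρ_ref D = ρ (D + h) → h = D (ρ_ref − ρ)/ρ.
h = 105000 m × (2.844 − 2.806)/2.806 = 1420 m.

1420 m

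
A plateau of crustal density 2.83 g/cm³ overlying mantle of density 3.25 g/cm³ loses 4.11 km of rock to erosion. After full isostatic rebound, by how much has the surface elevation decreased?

0.531 km

Rebound u = e ρ_c/ρ_m = 4.11 km × 2.83/3.25 = 3.579 km.
Net surface drop = e − u = 4.11 km − 3.579 km = e (ρ_m − ρ_c)/ρ_m = 0.531 km.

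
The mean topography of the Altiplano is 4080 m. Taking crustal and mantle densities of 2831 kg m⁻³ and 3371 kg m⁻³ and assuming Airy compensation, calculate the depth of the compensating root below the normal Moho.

21400 m

Equating mass per unit area of the two columns: the weight of the topography is balanced by the buoyancy of the root, ρ_c h = (ρ_m − ρ_c) r.
r = h · ρ_c / (ρ_m − ρ_c) = 4080 m × 2831 / (3371 − 2831) = 21400 m.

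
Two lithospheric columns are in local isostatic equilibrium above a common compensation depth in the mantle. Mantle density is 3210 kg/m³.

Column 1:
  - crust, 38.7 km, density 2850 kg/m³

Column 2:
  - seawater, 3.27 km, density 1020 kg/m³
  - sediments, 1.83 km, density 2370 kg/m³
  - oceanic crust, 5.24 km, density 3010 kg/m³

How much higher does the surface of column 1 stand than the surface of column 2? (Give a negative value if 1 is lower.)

1.3 km

For any compensation level in the mantle, the mantle terms cancel and isostasy reduces to e = (Σt_1 − Σt_2) − (Σ(ρt)_1 − Σ(ρt)_2) / ρ_m.
Σt_1 = 38.7 km; Σt_2 = 10.34 km; Σ(ρt)_1 = 110295; Σ(ρt)_2 = 23444.9 (in km·kg/m³).
e = (38.7 − 10.34) − (110295 − 23444.9) / 3210 = 1.3 km.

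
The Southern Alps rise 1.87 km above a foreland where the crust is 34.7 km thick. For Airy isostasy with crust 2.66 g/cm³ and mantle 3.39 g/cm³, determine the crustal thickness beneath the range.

Root depth r = h ρ_c / (ρ_m − ρ_c) = 1.87 km × 2.66 / 0.73 = 6.814 km.
Total thickness = T + h + r = 34.7 km + 1.87 km + 6.814 km = 43.4 km.

43.4 km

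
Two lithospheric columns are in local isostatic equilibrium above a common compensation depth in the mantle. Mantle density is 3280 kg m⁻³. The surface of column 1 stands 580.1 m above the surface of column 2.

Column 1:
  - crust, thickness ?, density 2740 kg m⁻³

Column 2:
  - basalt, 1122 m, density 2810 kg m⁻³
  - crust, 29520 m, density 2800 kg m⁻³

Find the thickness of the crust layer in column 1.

Take the compensation level at the base of the deeper column (depth z_c below the surface of column 1) and equate Σ ρ_i t_i down to z_c; mantle fills any gap and the z_c terms cancel.
Column 1: x×2740 + (z_c − 0 − x)×3280
Column 2: 580.1×0 + 1122×2810 + 29520×2800 + (z_c − 580.1 − 30642)×3280
The z_c×3280 term appears on both sides and cancels. Collect the known terms of each column as K = Σ(ρt)_known − 3280 × (depth of known layers): K_1 = 0 − 3280×0 = 0; K_2 = 85808820 − 3280×(580.1 + 30642) = −16599668.
Balance: K_1 − x×(3280 − 2740) = K_2, so x = (K_1 − K_2)/(3280 − 2740) = 16599700/540 = 30700 m.

30700 m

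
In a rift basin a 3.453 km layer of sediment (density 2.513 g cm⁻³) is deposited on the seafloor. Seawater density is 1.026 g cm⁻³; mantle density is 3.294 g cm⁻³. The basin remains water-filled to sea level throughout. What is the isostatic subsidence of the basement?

2.26 km

Submarine loading: the sediment displaces seawater, and the subsidence is in turn flooded, so s (ρ_m − ρ_w) = t (ρ_sed − ρ_w).
s = 3.453 km × (2.513 − 1.026) / (3.294 − 1.026) = 2.26 km.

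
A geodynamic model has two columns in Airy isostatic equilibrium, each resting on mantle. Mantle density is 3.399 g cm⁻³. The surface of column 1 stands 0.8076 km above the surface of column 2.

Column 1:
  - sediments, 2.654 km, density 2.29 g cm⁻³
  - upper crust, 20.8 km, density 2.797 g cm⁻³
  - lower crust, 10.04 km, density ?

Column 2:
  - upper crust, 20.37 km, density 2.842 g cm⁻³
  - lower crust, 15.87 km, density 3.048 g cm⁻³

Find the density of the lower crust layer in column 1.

Take the compensation level at the base of the deeper column (depth z_c below the surface of column 1) and equate Σ ρ_i t_i down to z_c; mantle fills any gap and the z_c terms cancel.
Column 1: 2.654×2.29 + 20.8×2.797 + 10.04×ρ + (z_c − 33.494)×3.399
Column 2: 0.8076×0 + 20.37×2.842 + 15.87×3.048 + (z_c − 0.8076 − 36.24)×3.399
The z_c×3.399 term appears on both sides and cancels. Collect the known terms of each column as K = Σ(ρt)_known − 3.399 × (depth of known layers): K_1 = 64.25526 − 3.399×33.494 = −49.590846; K_2 = 106.2633 − 3.399×(0.8076 + 36.24) = −19.6614924.
Balance: K_1 + 10.04×ρ = K_2, so ρ = (K_2 − K_1)/10.04 = 29.9294/10.04 = 2.98 g cm⁻³.

2.98 g cm⁻³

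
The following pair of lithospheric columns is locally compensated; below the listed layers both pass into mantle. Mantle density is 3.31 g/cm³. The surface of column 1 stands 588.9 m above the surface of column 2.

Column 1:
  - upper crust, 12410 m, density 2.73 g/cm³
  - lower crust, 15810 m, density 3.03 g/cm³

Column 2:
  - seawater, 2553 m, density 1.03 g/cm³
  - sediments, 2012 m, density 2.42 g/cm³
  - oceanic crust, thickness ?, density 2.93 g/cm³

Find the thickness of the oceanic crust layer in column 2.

Take the compensation level at the base of the deeper column (depth z_c below the surface of column 1) and equate Σ ρ_i t_i down to z_c; mantle fills any gap and the z_c terms cancel.
Column 1: 12410×2.73 + 15810×3.03 + (z_c − 28220)×3.31
Column 2: 588.9×0 + 2553×1.03 + 2012×2.42 + x×2.93 + (z_c − 588.9 − 4565 − x)×3.31
The z_c×3.31 term appears on both sides and cancels. Collect the known terms of each column as K = Σ(ρt)_known − 3.31 × (depth of known layers): K_1 = 81783.6 − 3.31×28220 = −11624.6; K_2 = 7498.63 − 3.31×(588.9 + 4565) = −9560.779.
Balance: K_1 = K_2 − x×(3.31 − 2.93), so x = (K_2 − K_1)/(3.31 − 2.93) = 2063.82/0.38 = 5430 m.

5430 m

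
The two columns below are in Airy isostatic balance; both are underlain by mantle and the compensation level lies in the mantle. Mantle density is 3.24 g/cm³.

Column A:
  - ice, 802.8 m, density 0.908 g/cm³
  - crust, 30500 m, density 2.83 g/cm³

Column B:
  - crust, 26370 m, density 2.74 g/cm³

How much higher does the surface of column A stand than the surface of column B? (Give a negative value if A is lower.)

368 m

For any compensation level in the mantle, the mantle terms cancel and isostasy reduces to e = (Σt_A − Σt_B) − (Σ(ρt)_A − Σ(ρt)_B) / ρ_m.
Σt_A = 31302.8 m; Σt_B = 26370 m; Σ(ρt)_A = 87043.9424; Σ(ρt)_B = 72253.8 (in m·g/cm³).
e = (31302.8 − 26370) − (87043.9424 − 72253.8) / 3.24 = 368 m.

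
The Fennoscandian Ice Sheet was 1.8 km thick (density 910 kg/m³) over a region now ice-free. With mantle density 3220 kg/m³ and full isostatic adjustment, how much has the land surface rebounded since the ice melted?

Removing the load lets mantle flow back in; uplift u satisfies ρ_ice t = ρ_m u.
u = t ρ_ice/ρ_m = 1.8 km × 910/3220 = 0.509 km.

0.509 km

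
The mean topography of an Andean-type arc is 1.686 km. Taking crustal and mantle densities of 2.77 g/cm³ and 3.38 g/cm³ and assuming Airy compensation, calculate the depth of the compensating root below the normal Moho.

In Airy isostatic equilibrium: the weight of the topography is balanced by the buoyancy of the root, ρ_c h = (ρ_m − ρ_c) r.
r = h · ρ_c / (ρ_m − ρ_c) = 1.686 km × 2.77 / (3.38 − 2.77) = 7.66 km.

7.66 km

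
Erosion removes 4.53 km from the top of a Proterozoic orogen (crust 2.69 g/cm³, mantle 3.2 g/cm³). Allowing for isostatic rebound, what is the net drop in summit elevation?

Rebound u = e ρ_c/ρ_m = 4.53 km × 2.69/3.2 = 3.808 km.
Net surface drop = e − u = 4.53 km − 3.808 km = e (ρ_m − ρ_c)/ρ_m = 0.722 km.

0.722 km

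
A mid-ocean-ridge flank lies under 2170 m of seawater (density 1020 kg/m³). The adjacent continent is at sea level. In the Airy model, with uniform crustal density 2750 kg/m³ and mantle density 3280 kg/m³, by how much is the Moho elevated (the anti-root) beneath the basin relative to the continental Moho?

7080 m

Balancing pressure at the compensation depth: replacing crust with seawater at the top is compensated by replacing crust with mantle at the base: d (ρ_c − ρ_w) = a (ρ_m − ρ_c).
a = d (ρ_c − ρ_w)/(ρ_m − ρ_c) = 2170 m × 1730/530 = 7080 m.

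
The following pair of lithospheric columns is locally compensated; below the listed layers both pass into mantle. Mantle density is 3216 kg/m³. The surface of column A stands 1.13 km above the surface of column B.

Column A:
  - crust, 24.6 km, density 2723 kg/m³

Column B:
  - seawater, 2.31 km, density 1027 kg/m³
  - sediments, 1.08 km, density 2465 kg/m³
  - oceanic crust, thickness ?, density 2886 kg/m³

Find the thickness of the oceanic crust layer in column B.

7.96 km

Take the compensation level at the base of the deeper column (depth z_c below the surface of column A) and equate Σ ρ_i t_i down to z_c; mantle fills any gap and the z_c terms cancel.
Column A: 24.6×2723 + (z_c − 24.6)×3216
Column B: 1.13×0 + 2.31×1027 + 1.08×2465 + x×2886 + (z_c − 1.13 − 3.39 − x)×3216
The z_c×3216 term appears on both sides and cancels. Collect the known terms of each column as K = Σ(ρt)_known − 3216 × (depth of known layers): K_A = 66985.8 − 3216×24.6 = −12127.8; K_B = 5034.57 − 3216×(1.13 + 3.39) = −9501.75.
Balance: K_A = K_B − x×(3216 − 2886), so x = (K_B − K_A)/(3216 − 2886) = 2626.05/330 = 7.96 km.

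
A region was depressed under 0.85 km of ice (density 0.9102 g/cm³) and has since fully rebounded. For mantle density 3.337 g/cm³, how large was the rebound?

0.232 km

Removing the load lets mantle flow back in; uplift u satisfies ρ_ice t = ρ_m u.
u = t ρ_ice/ρ_m = 0.85 km × 0.9102/3.337 = 0.232 km.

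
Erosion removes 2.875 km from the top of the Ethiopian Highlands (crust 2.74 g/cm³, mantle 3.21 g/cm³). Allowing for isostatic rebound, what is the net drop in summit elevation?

0.421 km

Rebound u = e ρ_c/ρ_m = 2.875 km × 2.74/3.21 = 2.454 km.
Net surface drop = e − u = 2.875 km − 2.454 km = e (ρ_m − ρ_c)/ρ_m = 0.421 km.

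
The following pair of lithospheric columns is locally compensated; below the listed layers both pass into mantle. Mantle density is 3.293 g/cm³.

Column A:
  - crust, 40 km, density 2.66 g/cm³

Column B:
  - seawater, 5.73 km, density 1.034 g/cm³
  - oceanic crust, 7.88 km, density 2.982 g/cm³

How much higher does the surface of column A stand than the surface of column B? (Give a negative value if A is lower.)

For any compensation level in the mantle, the mantle terms cancel and isostasy reduces to e = (Σt_A − Σt_B) − (Σ(ρt)_A − Σ(ρt)_B) / ρ_m.
Σt_A = 40 km; Σt_B = 13.61 km; Σ(ρt)_A = 106.4; Σ(ρt)_B = 29.42298 (in km·g/cm³).
e = (40 − 13.61) − (106.4 − 29.42298) / 3.293 = 3.01 km.

3.01 km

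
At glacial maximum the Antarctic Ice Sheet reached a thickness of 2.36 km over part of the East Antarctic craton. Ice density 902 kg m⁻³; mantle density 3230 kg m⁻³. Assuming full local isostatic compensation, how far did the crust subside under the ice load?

Balancing pressure at the compensation depth: the ice load ρ_ice t is balanced by mantle displaced below, ρ_m s.
s = t ρ_ice / ρ_m = 2.36 km × 902/3230 = 0.659 km.

0.659 km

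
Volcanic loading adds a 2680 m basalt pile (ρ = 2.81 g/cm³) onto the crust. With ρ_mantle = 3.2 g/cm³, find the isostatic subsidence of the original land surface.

2350 m

Subaerial loading: s = t ρ_load / ρ_m.
s = 2680 m × 2.81/3.2 = 2350 m.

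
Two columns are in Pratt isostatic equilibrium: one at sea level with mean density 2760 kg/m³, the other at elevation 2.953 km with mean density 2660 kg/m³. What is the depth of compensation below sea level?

ρ_ref D = ρ (D + h) → D (ρ_ref − ρ) = ρ h.
D = ρ h/(ρ_ref − ρ) = 2660 × 2.953 km/(2760 − 2660) = 78.5 km.

78.5 km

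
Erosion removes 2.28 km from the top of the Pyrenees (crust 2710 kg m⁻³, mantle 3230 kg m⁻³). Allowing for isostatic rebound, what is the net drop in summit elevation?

Rebound u = e ρ_c/ρ_m = 2.28 km × 2710/3230 = 1.913 km.
Net surface drop = e − u = 2.28 km − 1.913 km = e (ρ_m − ρ_c)/ρ_m = 0.367 km.

0.367 km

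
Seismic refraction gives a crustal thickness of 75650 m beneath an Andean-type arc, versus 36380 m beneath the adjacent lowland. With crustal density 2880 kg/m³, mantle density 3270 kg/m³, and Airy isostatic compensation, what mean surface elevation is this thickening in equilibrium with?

4680 m

Excess crust Δ = 75650 m − 36380 m = 39270 m, split between elevation h and root r with h + r = Δ.
Airy balance ρ_c h = (ρ_m − ρ_c) r gives r = h ρ_c/(ρ_m − ρ_c), so h (1 + ρ_c/(ρ_m − ρ_c)) = Δ, i.e. h = Δ (ρ_m − ρ_c)/ρ_m.
h = 39270 m × 390/3270 = 4680 m.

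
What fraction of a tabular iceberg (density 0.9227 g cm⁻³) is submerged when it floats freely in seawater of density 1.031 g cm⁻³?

Submerged fraction = ρ_obj/ρ_fluid = 0.9227/1.031 = 89.5%.

89.5%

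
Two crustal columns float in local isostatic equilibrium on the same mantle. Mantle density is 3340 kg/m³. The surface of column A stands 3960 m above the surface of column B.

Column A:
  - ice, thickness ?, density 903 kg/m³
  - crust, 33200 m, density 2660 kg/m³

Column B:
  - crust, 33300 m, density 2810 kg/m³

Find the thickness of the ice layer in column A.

3410 m

Take the compensation level at the base of the deeper column (depth z_c below the surface of column A) and equate Σ ρ_i t_i down to z_c; mantle fills any gap and the z_c terms cancel.
Column A: x×903 + 33200×2660 + (z_c − 33200 − x)×3340
Column B: 3960×0 + 33300×2810 + (z_c − 3960 − 33300)×3340
The z_c×3340 term appears on both sides and cancels. Collect the known terms of each column as K = Σ(ρt)_known − 3340 × (depth of known layers): K_A = 88312000 − 3340×33200 = −22576000; K_B = 93573000 − 3340×(3960 + 33300) = −30875400.
Balance: K_A − x×(3340 − 903) = K_B, so x = (K_A − K_B)/(3340 − 903) = 8299400/2437 = 3410 m.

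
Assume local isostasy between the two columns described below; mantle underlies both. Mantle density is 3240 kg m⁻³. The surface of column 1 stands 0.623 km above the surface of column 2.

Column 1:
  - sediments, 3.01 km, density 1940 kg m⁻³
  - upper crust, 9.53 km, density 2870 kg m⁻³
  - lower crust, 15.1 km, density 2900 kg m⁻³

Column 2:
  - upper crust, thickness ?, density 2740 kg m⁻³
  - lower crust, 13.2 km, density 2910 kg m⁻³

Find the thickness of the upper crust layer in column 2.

Take the compensation level at the base of the deeper column (depth z_c below the surface of column 1) and equate Σ ρ_i t_i down to z_c; mantle fills any gap and the z_c terms cancel.
Column 1: 3.01×1940 + 9.53×2870 + 15.1×2900 + (z_c − 27.64)×3240
Column 2: 0.623×0 + x×2740 + 13.2×2910 + (z_c − 0.623 − 13.2 − x)×3240
The z_c×3240 term appears on both sides and cancels. Collect the known terms of each column as K = Σ(ρt)_known − 3240 × (depth of known layers): K_1 = 76980.5 − 3240×27.64 = −12573.1; K_2 = 38412 − 3240×(0.623 + 13.2) = −6374.52.
Balance: K_1 = K_2 − x×(3240 − 2740), so x = (K_2 − K_1)/(3240 − 2740) = 6198.58/500 = 12.4 km.

12.4 km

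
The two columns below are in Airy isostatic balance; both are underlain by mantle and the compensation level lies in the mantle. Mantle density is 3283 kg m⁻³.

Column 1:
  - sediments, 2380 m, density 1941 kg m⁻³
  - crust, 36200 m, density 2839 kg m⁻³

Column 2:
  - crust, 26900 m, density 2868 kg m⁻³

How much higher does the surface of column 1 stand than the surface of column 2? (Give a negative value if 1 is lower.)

For any compensation level in the mantle, the mantle terms cancel and isostasy reduces to e = (Σt_1 − Σt_2) − (Σ(ρt)_1 − Σ(ρt)_2) / ρ_m.
Σt_1 = 38580 m; Σt_2 = 26900 m; Σ(ρt)_1 = 107391380; Σ(ρt)_2 = 77149200 (in m·kg m⁻³).
e = (38580 − 26900) − (107391380 − 77149200) / 3283 = 2470 m.

2470 m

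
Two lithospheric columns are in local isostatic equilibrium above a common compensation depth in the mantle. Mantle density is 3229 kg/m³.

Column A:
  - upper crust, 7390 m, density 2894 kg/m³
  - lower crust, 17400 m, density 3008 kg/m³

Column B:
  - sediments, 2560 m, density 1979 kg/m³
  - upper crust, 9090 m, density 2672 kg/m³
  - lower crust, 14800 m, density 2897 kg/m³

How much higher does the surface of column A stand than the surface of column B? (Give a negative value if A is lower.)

−2120 m

For any compensation level in the mantle, the mantle terms cancel and isostasy reduces to e = (Σt_A − Σt_B) − (Σ(ρt)_A − Σ(ρt)_B) / ρ_m.
Σt_A = 24790 m; Σt_B = 26450 m; Σ(ρt)_A = 73725860; Σ(ρt)_B = 72230320 (in m·kg/m³).
e = (24790 − 26450) − (73725860 − 72230320) / 3229 = −2120 m.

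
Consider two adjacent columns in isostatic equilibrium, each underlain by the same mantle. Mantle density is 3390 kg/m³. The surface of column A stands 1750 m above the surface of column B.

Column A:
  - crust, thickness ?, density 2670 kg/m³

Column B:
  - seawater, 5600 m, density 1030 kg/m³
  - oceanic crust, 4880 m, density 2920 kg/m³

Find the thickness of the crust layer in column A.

29800 m

Take the compensation level at the base of the deeper column (depth z_c below the surface of column A) and equate Σ ρ_i t_i down to z_c; mantle fills any gap and the z_c terms cancel.
Column A: x×2670 + (z_c − 0 − x)×3390
Column B: 1750×0 + 5600×1030 + 4880×2920 + (z_c − 1750 − 10480)×3390
The z_c×3390 term appears on both sides and cancels. Collect the known terms of each column as K = Σ(ρt)_known − 3390 × (depth of known layers): K_A = 0 − 3390×0 = 0; K_B = 20017600 − 3390×(1750 + 10480) = −21442100.
Balance: K_A − x×(3390 − 2670) = K_B, so x = (K_A − K_B)/(3390 − 2670) = 21442100/720 = 29800 m.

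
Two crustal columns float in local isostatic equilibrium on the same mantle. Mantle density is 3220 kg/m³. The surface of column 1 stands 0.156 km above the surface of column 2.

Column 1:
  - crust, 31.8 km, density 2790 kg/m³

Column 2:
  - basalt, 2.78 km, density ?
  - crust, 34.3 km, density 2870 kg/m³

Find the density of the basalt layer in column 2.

2800 kg/m³

Take the compensation level at the base of the deeper column (depth z_c below the surface of column 1) and equate Σ ρ_i t_i down to z_c; mantle fills any gap and the z_c terms cancel.
Column 1: 31.8×2790 + (z_c − 31.8)×3220
Column 2: 0.156×0 + 2.78×ρ + 34.3×2870 + (z_c − 0.156 − 37.08)×3220
The z_c×3220 term appears on both sides and cancels. Collect the known terms of each column as K = Σ(ρt)_known − 3220 × (depth of known layers): K_1 = 88722 − 3220×31.8 = −13674; K_2 = 98441 − 3220×(0.156 + 37.08) = −21458.92.
Balance: K_1 = K_2 + 2.78×ρ, so ρ = (K_1 − K_2)/2.78 = 7784.92/2.78 = 2800 kg/m³.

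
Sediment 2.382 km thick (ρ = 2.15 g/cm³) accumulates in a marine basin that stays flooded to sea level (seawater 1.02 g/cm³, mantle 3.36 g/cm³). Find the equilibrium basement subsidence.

Submarine loading: the sediment displaces seawater, and the subsidence is in turn flooded, so s (ρ_m − ρ_w) = t (ρ_sed − ρ_w).
s = 2.382 km × (2.15 − 1.02) / (3.36 − 1.02) = 1.15 km.

1.15 km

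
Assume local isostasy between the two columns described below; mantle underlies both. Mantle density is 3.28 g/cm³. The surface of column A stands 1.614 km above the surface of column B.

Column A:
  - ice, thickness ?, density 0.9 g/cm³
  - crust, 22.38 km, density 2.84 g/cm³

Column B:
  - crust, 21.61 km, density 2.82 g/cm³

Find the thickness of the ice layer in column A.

Take the compensation level at the base of the deeper column (depth z_c below the surface of column A) and equate Σ ρ_i t_i down to z_c; mantle fills any gap and the z_c terms cancel.
Column A: x×0.9 + 22.38×2.84 + (z_c − 22.38 − x)×3.28
Column B: 1.614×0 + 21.61×2.82 + (z_c − 1.614 − 21.61)×3.28
The z_c×3.28 term appears on both sides and cancels. Collect the known terms of each column as K = Σ(ρt)_known − 3.28 × (depth of known layers): K_A = 63.5592 − 3.28×22.38 = −9.8472; K_B = 60.9402 − 3.28×(1.614 + 21.61) = −15.23452.
Balance: K_A − x×(3.28 − 0.9) = K_B, so x = (K_A − K_B)/(3.28 − 0.9) = 5.38732/2.38 = 2.26 km.

2.26 km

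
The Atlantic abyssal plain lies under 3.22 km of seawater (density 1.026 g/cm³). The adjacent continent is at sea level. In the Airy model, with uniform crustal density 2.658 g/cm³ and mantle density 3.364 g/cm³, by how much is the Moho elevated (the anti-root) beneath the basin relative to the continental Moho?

7.44 km

Equating mass per unit area of the two columns: replacing crust with seawater at the top is compensated by replacing crust with mantle at the base: d (ρ_c − ρ_w) = a (ρ_m − ρ_c).
a = d (ρ_c − ρ_w)/(ρ_m − ρ_c) = 3.22 km × 1.632/0.706 = 7.44 km.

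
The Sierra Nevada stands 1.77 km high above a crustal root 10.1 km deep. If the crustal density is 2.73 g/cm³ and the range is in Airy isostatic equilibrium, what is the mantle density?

Airy balance: ρ_c h = (ρ_m − ρ_c) r → ρ_m = ρ_c (1 + h/r).
ρ_m = 2.73 × (1 + 1.77 km/10.1 km) = 3.21 g/cm³.

3.21 g/cm³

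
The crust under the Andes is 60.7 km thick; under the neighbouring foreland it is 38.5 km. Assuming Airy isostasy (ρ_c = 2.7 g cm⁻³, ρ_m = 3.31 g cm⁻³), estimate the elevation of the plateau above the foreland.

Excess crust Δ = 60.7 km − 38.5 km = 22.2 km, split between elevation h and root r with h + r = Δ.
Airy balance ρ_c h = (ρ_m − ρ_c) r gives r = h ρ_c/(ρ_m − ρ_c), so h (1 + ρ_c/(ρ_m − ρ_c)) = Δ, i.e. h = Δ (ρ_m − ρ_c)/ρ_m.
h = 22.2 km × 0.61/3.31 = 4.09 km.

4.09 km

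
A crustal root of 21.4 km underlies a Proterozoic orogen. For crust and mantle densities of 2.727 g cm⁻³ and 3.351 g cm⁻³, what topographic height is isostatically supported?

4.9 km

Equating mass per unit area of the two columns: ρ_c h = (ρ_m − ρ_c) r.
h = r (ρ_m − ρ_c) / ρ_c = 21.4 km × (3.351 − 2.727) / 2.727 = 4.9 km.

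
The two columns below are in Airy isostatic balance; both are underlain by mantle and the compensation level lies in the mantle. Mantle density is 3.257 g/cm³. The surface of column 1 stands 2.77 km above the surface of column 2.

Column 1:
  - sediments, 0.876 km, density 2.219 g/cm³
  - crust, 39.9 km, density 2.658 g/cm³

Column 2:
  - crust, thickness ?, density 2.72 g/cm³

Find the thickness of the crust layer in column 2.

29.4 km

Take the compensation level at the base of the deeper column (depth z_c below the surface of column 1) and equate Σ ρ_i t_i down to z_c; mantle fills any gap and the z_c terms cancel.
Column 1: 0.876×2.219 + 39.9×2.658 + (z_c − 40.776)×3.257
Column 2: 2.77×0 + x×2.72 + (z_c − 2.77 − 0 − x)×3.257
The z_c×3.257 term appears on both sides and cancels. Collect the known terms of each column as K = Σ(ρt)_known − 3.257 × (depth of known layers): K_1 = 107.998044 − 3.257×40.776 = −24.809388; K_2 = 0 − 3.257×(2.77 + 0) = −9.02189.
Balance: K_1 = K_2 − x×(3.257 − 2.72), so x = (K_2 − K_1)/(3.257 − 2.72) = 15.7875/0.537 = 29.4 km.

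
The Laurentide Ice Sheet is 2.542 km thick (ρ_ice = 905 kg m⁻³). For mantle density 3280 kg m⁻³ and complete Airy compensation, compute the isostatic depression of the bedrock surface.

0.701 km

In Airy isostatic equilibrium: the ice load ρ_ice t is balanced by mantle displaced below, ρ_m s.
s = t ρ_ice / ρ_m = 2.542 km × 905/3280 = 0.701 km.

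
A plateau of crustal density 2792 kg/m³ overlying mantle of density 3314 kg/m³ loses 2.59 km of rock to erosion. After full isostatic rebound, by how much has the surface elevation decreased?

Rebound u = e ρ_c/ρ_m = 2.59 km × 2792/3314 = 2.182 km.
Net surface drop = e − u = 2.59 km − 2.182 km = e (ρ_m − ρ_c)/ρ_m = 0.408 km.

0.408 km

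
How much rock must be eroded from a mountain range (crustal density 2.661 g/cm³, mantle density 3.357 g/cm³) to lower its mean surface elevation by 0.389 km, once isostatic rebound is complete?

Net drop Δ = e − u = e − e ρ_c/ρ_m = e (ρ_m − ρ_c)/ρ_m.
e = Δ ρ_m/(ρ_m − ρ_c) = 0.389 km × 3.357/0.696 = 1.88 km.

1.88 km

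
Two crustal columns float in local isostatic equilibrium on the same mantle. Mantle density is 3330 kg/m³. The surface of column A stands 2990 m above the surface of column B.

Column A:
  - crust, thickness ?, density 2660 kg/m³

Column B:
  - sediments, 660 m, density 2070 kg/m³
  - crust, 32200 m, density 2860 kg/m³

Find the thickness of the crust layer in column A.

Take the compensation level at the base of the deeper column (depth z_c below the surface of column A) and equate Σ ρ_i t_i down to z_c; mantle fills any gap and the z_c terms cancel.
Column A: x×2660 + (z_c − 0 − x)×3330
Column B: 2990×0 + 660×2070 + 32200×2860 + (z_c − 2990 − 32860)×3330
The z_c×3330 term appears on both sides and cancels. Collect the known terms of each column as K = Σ(ρt)_known − 3330 × (depth of known layers): K_A = 0 − 3330×0 = 0; K_B = 93458200 − 3330×(2990 + 32860) = −25922300.
Balance: K_A − x×(3330 − 2660) = K_B, so x = (K_A − K_B)/(3330 − 2660) = 25922300/670 = 38700 m.

38700 m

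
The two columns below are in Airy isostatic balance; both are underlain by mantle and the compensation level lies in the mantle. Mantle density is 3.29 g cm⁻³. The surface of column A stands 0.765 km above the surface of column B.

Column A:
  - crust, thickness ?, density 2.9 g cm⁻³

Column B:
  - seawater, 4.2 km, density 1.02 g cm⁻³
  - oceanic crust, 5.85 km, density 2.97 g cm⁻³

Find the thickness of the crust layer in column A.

Take the compensation level at the base of the deeper column (depth z_c below the surface of column A) and equate Σ ρ_i t_i down to z_c; mantle fills any gap and the z_c terms cancel.
Column A: x×2.9 + (z_c − 0 − x)×3.29
Column B: 0.765×0 + 4.2×1.02 + 5.85×2.97 + (z_c − 0.765 − 10.05)×3.29
The z_c×3.29 term appears on both sides and cancels. Collect the known terms of each column as K = Σ(ρt)_known − 3.29 × (depth of known layers): K_A = 0 − 3.29×0 = 0; K_B = 21.6585 − 3.29×(0.765 + 10.05) = −13.92285.
Balance: K_A − x×(3.29 − 2.9) = K_B, so x = (K_A − K_B)/(3.29 − 2.9) = 13.9228/0.39 = 35.7 km.

35.7 km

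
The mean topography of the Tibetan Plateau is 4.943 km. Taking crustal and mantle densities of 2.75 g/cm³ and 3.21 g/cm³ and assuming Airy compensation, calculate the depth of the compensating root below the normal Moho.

For local isostatic compensation: the weight of the topography is balanced by the buoyancy of the root, ρ_c h = (ρ_m − ρ_c) r.
r = h · ρ_c / (ρ_m − ρ_c) = 4.943 km × 2.75 / (3.21 − 2.75) = 29.6 km.

29.6 km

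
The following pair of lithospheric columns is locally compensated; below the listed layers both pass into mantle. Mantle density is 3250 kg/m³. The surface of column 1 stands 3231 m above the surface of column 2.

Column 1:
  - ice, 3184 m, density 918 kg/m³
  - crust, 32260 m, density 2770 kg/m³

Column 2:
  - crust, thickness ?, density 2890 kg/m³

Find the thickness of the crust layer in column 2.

34500 m

Take the compensation level at the base of the deeper column (depth z_c below the surface of column 1) and equate Σ ρ_i t_i down to z_c; mantle fills any gap and the z_c terms cancel.
Column 1: 3184×918 + 32260×2770 + (z_c − 35444)×3250
Column 2: 3231×0 + x×2890 + (z_c − 3231 − 0 − x)×3250
The z_c×3250 term appears on both sides and cancels. Collect the known terms of each column as K = Σ(ρt)_known − 3250 × (depth of known layers): K_1 = 92283112 − 3250×35444 = −22909888; K_2 = 0 − 3250×(3231 + 0) = −10500750.
Balance: K_1 = K_2 − x×(3250 − 2890), so x = (K_2 − K_1)/(3250 − 2890) = 12409100/360 = 34500 m.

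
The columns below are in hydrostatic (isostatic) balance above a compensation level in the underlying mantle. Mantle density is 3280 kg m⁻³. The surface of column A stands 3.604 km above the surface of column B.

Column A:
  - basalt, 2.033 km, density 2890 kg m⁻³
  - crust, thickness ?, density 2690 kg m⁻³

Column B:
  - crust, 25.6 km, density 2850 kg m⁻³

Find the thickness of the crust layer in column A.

Take the compensation level at the base of the deeper column (depth z_c below the surface of column A) and equate Σ ρ_i t_i down to z_c; mantle fills any gap and the z_c terms cancel.
Column A: 2.033×2890 + x×2690 + (z_c − 2.033 − x)×3280
Column B: 3.604×0 + 25.6×2850 + (z_c − 3.604 − 25.6)×3280
The z_c×3280 term appears on both sides and cancels. Collect the known terms of each column as K = Σ(ρt)_known − 3280 × (depth of known layers): K_A = 5875.37 − 3280×2.033 = −792.87; K_B = 72960 − 3280×(3.604 + 25.6) = −22829.12.
Balance: K_A − x×(3280 − 2690) = K_B, so x = (K_A − K_B)/(3280 − 2690) = 22036.2/590 = 37.3 km.

37.3 km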